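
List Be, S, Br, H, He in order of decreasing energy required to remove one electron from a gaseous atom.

H is in period 1, group 1; He is in period 1, group 18; Be is in period 2, group 2; S is in period 3, group 16; Br is in period 4, group 17.
IE₁ increases left→right with effective nuclear charge and decreases top→bottom as the valence shell moves farther out.
Here both period and group differ, so the two effects have to be weighed against each other.
S > Be: the two effects oppose for this pair; the across-period effect wins (1000 vs 900 kJ/mol).
Br > S: period and group pull opposite ways; the across-period shift dominates (1140 vs 1000 kJ/mol).
H > Br: the two effects oppose for this pair; the down-group effect wins (1312 vs 1140 kJ/mol).
He > H: both are in period 1; the period trend gives He the larger value.
Approximate values (kJ/mol): H 1312, He 2372, Be 900, S 1000, Br 1140.
So from highest to lowest: He > H > Br > S > Be.

He > H > Br > S > Be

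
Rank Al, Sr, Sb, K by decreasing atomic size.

K > Sr > Sb > Al

Al is in period 3, group 13; K is in period 4, group 1; Sr is in period 5, group 2; Sb is in period 5, group 15.
Moving right in a period, electrons are added to the same shell under a stronger nuclear pull, so atoms get smaller; moving down, a new shell is opened and atoms get larger.
Here both period and group differ, so the two effects have to be weighed against each other.
Sb > Al: period and group pull opposite ways; the down-group shift dominates (140 vs 126 pm).
Sr > Sb: Sr lies to the left of Sb in period 5, so the across-period effect alone puts Sr larger.
K > Sr: the two effects oppose for this pair; the across-period effect wins (196 vs 185 pm).
Tabulated atomic radius (pm): Al 126, K 196, Sr 185, Sb 140.
So from largest to smallest: K > Sr > Sb > Al.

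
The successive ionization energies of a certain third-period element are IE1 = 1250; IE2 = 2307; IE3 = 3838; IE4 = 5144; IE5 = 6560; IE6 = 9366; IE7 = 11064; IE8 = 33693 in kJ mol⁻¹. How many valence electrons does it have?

Look for the largest jump between consecutive ionization energies: IE8/IE7 ≈ 3.0, far larger than any earlier ratio.
That jump marks the point where a core electron is being removed. So the atom has 7 valence electrons.

7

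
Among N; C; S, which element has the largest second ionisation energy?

N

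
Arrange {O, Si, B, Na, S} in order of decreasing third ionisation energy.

Na > O > B > S > Si

After 2 electrons have been removed, what remains? O²⁺ still has 4 valence electrons; Si²⁺ still has 2 valence electrons; B²⁺ still has 1 valence electron; Na²⁺ is already 1 electron into the core; S²⁺ still has 4 valence electrons.
Core electrons are held far more tightly than valence electrons, so Na tops the IE_3 order.
Valence configurations: O²⁺ [He]2s²2p², Si²⁺ [Ne]3s², B²⁺ [He]2s¹, S²⁺ [Ne]3s²3p².
Approximate IE_3 values (kJ/mol): O 5300, Si 3232, B 3660, Na 6910, S 3357.
So the third ionization energies run Si < S < B < O < Na.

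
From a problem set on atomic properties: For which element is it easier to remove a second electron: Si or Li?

Si

Consider each +1 ion: Si⁺ still has 3 valence electrons; Li⁺ is the bare [He] core.
Pulling an electron out of a noble-gas core costs far more than removing a remaining valence electron, so Li sits at the high end of IE_2.
Approximate IE_2 values (kJ/mol): Si 1577, Li 7298.
So the second ionization energies run Si < Li.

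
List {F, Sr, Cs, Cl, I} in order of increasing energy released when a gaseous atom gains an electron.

Sr < Cs < I < F < Cl

F is in period 2, group 17; Cl is in period 3, group 17; Sr is in period 5, group 2; I is in period 5, group 17; Cs is in period 6, group 1.
Electron affinity generally becomes more exothermic across a period toward the halogens and less exothermic down a group.
Neither a single period nor a single group — weigh both effects.
Cs > Sr: this pair runs against the simple trend — see the exception note.
I > Cs: both effects reinforce here, so I is clearly the higher of the two.
F > I: F sits above I in group 17, so the down-group effect alone puts F higher.
Cl > F: this pair runs against the simple trend — see the exception note.
Note the exception: Cs has a higher electron affinity than Sr, contrary to the simple trend — adding an electron to Sr (ns²) has to open a new, higher-energy np subshell, which is unfavourable.
Note the exception: Cl has a higher electron affinity than F, contrary to the simple trend — F's small 2p subshell makes the incoming electron feel strong e⁻–e⁻ repulsion, so Cl actually releases more energy on gaining an electron.
Tabulated electron affinity (kJ/mol): F 328, Cl 349, Sr 5, I 295, Cs 46.
So from lowest to highest: Sr < Cs < I < F < Cl.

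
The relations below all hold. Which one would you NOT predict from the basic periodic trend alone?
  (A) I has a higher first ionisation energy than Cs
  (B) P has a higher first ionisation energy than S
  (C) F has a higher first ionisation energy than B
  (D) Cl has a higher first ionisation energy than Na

The general trend: first ionisation energy increases across a period and decreases down a group.
(A) I (period 5, group 17) vs Cs (period 6, group 1): the stated order agrees with the simple trend.
(B) P (period 3, group 15) vs S (period 3, group 16): the stated order contradicts the simple trend.
(C) F (period 2, group 17) vs B (period 2, group 13): the stated order agrees with the simple trend.
(D) Cl (period 3, group 17) vs Na (period 3, group 1): the stated order agrees with the simple trend.
The exception is (B): S (3p⁴) ionizes more easily than half-filled P (3p³) because the paired 3p electron in S is pushed out by e⁻–e⁻ repulsion.

(B)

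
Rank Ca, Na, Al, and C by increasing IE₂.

Ca, Al, C, Na

Consider each +1 ion: Ca⁺ still has 1 valence electron; Na⁺ is the bare [Ne] core; Al⁺ still has 2 valence electrons; C⁺ still has 3 valence electrons.
Pulling an electron out of a noble-gas core costs far more than removing a remaining valence electron, so Na sits at the high end of IE_2.
Valence configurations: Ca⁺ [Ar]4s¹, Al⁺ [Ne]3s², C⁺ [He]2s²2p¹.
The numbers (kJ/mol): Ca 1145, Na 4562, Al 1817, C 2353.
So the second ionization energies run Ca < Al < C < Na.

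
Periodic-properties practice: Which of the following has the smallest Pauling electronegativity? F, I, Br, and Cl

I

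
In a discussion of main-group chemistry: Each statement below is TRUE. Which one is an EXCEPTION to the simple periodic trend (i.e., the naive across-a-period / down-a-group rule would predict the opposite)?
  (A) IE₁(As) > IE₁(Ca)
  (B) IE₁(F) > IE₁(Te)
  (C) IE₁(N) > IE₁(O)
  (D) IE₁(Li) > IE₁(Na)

The general trend: first ionisation energy increases across a period and decreases down a group.
(A) As (period 4, group 15) vs Ca (period 4, group 2): the stated order agrees with the simple trend.
(B) F (period 2, group 17) vs Te (period 5, group 16): the stated order agrees with the simple trend.
(C) N (period 2, group 15) vs O (period 2, group 16): the stated order contradicts the simple trend.
(D) Li (period 2, group 1) vs Na (period 3, group 1): the stated order agrees with the simple trend.
The exception is (C): pairing an electron in O's 2p⁴ costs repulsion energy, so O ionizes more easily than half-filled N (2p³).

(C)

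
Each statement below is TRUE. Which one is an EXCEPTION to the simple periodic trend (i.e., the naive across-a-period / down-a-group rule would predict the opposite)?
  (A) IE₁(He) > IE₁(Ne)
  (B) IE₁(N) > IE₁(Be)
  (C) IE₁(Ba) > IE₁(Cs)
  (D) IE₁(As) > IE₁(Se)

The general trend: IE₁ increases across a period and decreases down a group.
(A) He (period 1, group 18) vs Ne (period 2, group 18): the stated order agrees with the simple trend.
(B) N (period 2, group 15) vs Be (period 2, group 2): the stated order agrees with the simple trend.
(C) Ba (period 6, group 2) vs Cs (period 6, group 1): the stated order agrees with the simple trend.
(D) As (period 4, group 15) vs Se (period 4, group 16): the stated order contradicts the simple trend.
The exception is (D): Se (4p⁴) ionizes more easily than half-filled As (4p³).

(D)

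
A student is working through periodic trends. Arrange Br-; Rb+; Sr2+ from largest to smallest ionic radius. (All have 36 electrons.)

All of these have 36 electrons, so size is governed by nuclear charge alone: the more protons, the stronger the pull on the same electron cloud, and the smaller the ion.
Nuclear charges: Sr2+ (Z=38), Rb+ (Z=37), Br- (Z=35).
Largest to smallest: Br- > Rb+ > Sr2+.

Br- > Rb+ > Sr2+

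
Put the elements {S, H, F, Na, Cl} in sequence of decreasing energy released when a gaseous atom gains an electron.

Cl, F, S, H, Na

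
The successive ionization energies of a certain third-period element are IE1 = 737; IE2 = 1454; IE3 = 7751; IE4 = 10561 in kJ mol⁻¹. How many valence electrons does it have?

2

Look for the largest jump between consecutive ionization energies: IE3/IE2 ≈ 5.3, far larger than any earlier ratio.
That jump marks the point where a core electron is being removed. So the atom has 2 valence electrons.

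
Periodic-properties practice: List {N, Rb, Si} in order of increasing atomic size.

N, Si, Rb

N is in period 2, group 15; Si is in period 3, group 14; Rb is in period 5, group 1.
Radius decreases left→right (rising Z_eff, same n) and increases top→bottom (higher n).
Neither a single period nor a single group — weigh both effects.
Si > N: both effects reinforce here, so Si is clearly the larger of the two.
Rb > Si: both effects reinforce here, so Rb is clearly the larger of the two.
Approximate values (pm): N 71, Si 116, Rb 210.
So from smallest to largest: N < Si < Rb.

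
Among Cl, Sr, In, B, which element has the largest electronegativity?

Cl

B is in period 2, group 13; Cl is in period 3, group 17; Sr is in period 5, group 2; In is in period 5, group 13.
Smaller atoms with higher effective nuclear charge are more electronegative.
These span different periods and groups, so the two trends combine.
In > Sr: both are in period 5; the period trend gives In the larger value.
B > In: they share group 13; the group trend gives B the larger value.
Cl > B: the two effects oppose for this pair; the across-period effect wins (3.16 vs 2.04).
For reference (Pauling): B 2.04, Cl 3.16, Sr 0.95, In 1.78.
The largest electronegativity among these belongs to Cl.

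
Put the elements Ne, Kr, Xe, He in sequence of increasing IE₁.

Xe < Kr < Ne < He

First ionization energy rises across a period (greater Z_eff holds electrons more tightly) and falls down a group (valence electrons are farther from the nucleus).
All are in group 18, so first ionization energy increases up the group.
So from lowest to highest: Xe < Kr < Ne < He.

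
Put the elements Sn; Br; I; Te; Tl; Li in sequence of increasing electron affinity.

Tl < Li < Sn < Te < I < Br

Adding an electron releases more energy for atoms nearer the top right (short of the noble gases).
Neither a single period nor a single group — weigh both effects.
Li > Tl: period and group pull opposite ways; the down-group shift dominates (60 vs 19 kJ/mol).
Sn > Li: period and group pull opposite ways; the across-period shift dominates (107 vs 60 kJ/mol).
Te > Sn: both are in period 5; the period trend gives Te the larger value.
I > Te: I lies to the right of Te in period 5, so the across-period effect alone puts I higher.
Br > I: they share group 17; the group trend gives Br the larger value.
Tabulated electron affinity (kJ/mol): Li 60, Br 325, Sn 107, Te 190, I 295, Tl 19.
So from lowest to highest: Tl < Li < Sn < Te < I < Br.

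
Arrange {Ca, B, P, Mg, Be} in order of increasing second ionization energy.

Ca < Mg < Be < P < B

After 1 electron has been removed, what remains? Ca⁺ still has 1 valence electron; B⁺ still has 2 valence electrons; P⁺ still has 4 valence electrons; Mg⁺ still has 1 valence electron; Be⁺ still has 1 valence electron.
All are still removing valence electrons, so compare the +1 ions as you would atoms: IE_2 generally rises across a period (higher Z_eff) and falls down a group (larger shell), subject to the usual subshell exceptions.
Valence configurations: Ca⁺ [Ar]4s¹, B⁺ [He]2s², P⁺ [Ne]3s²3p², Mg⁺ [Ne]3s¹, Be⁺ [He]2s¹.
Approximate IE_2 values (kJ/mol): Ca 1145, B 2427, P 1907, Mg 1451, Be 1757.
Hence IE_2: Ca < Mg < Be < P < B.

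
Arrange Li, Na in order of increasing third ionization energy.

Na < Li

The third ionization energy removes an electron from the +2 ion. For each element: Li²⁺ is already 1 electron into the core; Na²⁺ is already 1 electron into the core.
All of these are removing an electron from a noble-gas core or deeper; the smaller core (lower principal quantum number) is held far more tightly, and within a period the higher nuclear charge binds the same core more tightly.
Approximate IE_3 values (kJ/mol): Li 11815, Na 6910.
Overall IE_3 order: Na < Li.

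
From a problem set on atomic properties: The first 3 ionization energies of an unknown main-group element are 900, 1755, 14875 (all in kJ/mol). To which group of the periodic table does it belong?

Group 2

Look for the largest jump between consecutive ionization energies: IE3/IE2 ≈ 8.5, far larger than any earlier ratio.
That jump marks the point where a core electron is being removed. So the atom has 2 valence electrons.
A main-group element with 2 valence electrons is in group 2.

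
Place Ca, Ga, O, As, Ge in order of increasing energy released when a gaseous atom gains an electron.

Adding an electron releases more energy for atoms nearer the top right (short of the noble gases).
These span different periods and groups, so the two trends combine.
Ga > Ca: both are in period 4; the period trend gives Ga the larger value.
As > Ga: As lies to the right of Ga in period 4, so the across-period effect alone puts As higher.
Ge > As: this pair runs against the simple trend — see the exception note.
O > Ge: relative to Ge, both the across-period and down-group shifts push O's electron affinity up.
Note the exception: Ge has a higher electron affinity than As, contrary to the simple trend — adding an electron to As's half-filled 4p³ is unfavourable, so Ge (4p²) has the more exothermic EA.
For reference (kJ/mol): O 141, Ca 2, Ga 29, Ge 119, As 78.
So from lowest to highest: Ca < Ga < As < Ge < O.

Ca < Ga < As < Ge < O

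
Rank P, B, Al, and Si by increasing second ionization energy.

Si < Al < P < B

Consider each +1 ion: P⁺ still has 4 valence electrons; B⁺ still has 2 valence electrons; Al⁺ still has 2 valence electrons; Si⁺ still has 3 valence electrons.
All are still removing valence electrons, so compare the +1 ions as you would atoms: IE_2 generally rises across a period (higher Z_eff) and falls down a group (larger shell), subject to the usual subshell exceptions.
Valence configurations: P⁺ [Ne]3s²3p², B⁺ [He]2s², Al⁺ [Ne]3s², Si⁺ [Ne]3s²3p¹.
Si⁺ loses a lone 3p electron whereas Al⁺ must break into a filled 3s² pair, so IE_2(Al) > IE_2(Si) even though Si has the higher nuclear charge.
Tabulated IE_2 (kJ/mol): P 1907, B 2427, Al 1817, Si 1577.
Hence IE_2: Si < Al < P < B.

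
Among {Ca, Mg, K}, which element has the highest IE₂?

K

IE_2 is the cost of taking one more electron from the +1 cation: Ca⁺ still has 1 valence electron; Mg⁺ still has 1 valence electron; K⁺ is the bare [Ar] core.
Breaking into a closed-shell core is much more expensive than removing a leftover valence electron — K has the largest IE_2 here.
Valence configurations: Ca⁺ [Ar]4s¹, Mg⁺ [Ne]3s¹.
The numbers (kJ/mol): Ca 1145, Mg 1451, K 3052.
Putting it together, IE_2: Ca < Mg < K.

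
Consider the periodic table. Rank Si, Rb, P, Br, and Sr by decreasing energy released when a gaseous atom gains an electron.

Br > Si > P > Rb > Sr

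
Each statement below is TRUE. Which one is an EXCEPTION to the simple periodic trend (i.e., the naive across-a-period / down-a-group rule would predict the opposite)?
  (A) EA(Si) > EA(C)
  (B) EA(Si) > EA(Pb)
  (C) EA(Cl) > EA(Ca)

The general trend: electron affinity increases across a period and decreases down a group.
(A) Si (period 3, group 14) vs C (period 2, group 14): the stated order contradicts the simple trend.
(B) Si (period 3, group 14) vs Pb (period 6, group 14): the stated order agrees with the simple trend.
(C) Cl (period 3, group 17) vs Ca (period 4, group 2): the stated order agrees with the simple trend.
The exception is (A): Si's larger, more diffuse 3p orbitals accept an added electron slightly more readily than C's compact 2p.

(A)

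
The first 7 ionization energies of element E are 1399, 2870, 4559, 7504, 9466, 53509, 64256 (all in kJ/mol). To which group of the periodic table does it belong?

Group 15

Look for the largest jump between consecutive ionization energies: IE6/IE5 ≈ 5.7, far larger than any earlier ratio.
That jump marks the point where a core electron is being removed. So the atom has 5 valence electrons.
A main-group element with 5 valence electrons is in group 15.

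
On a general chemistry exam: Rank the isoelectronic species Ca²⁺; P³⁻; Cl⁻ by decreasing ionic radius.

All of these have 18 electrons, so size is governed by nuclear charge alone: the more protons, the stronger the pull on the same electron cloud, and the smaller the ion.
Nuclear charges: Ca²⁺ (Z=20), Cl⁻ (Z=17), P³⁻ (Z=15).
Largest to smallest: P³⁻ > Cl⁻ > Ca²⁺.

P³⁻ > Cl⁻ > Ca²⁺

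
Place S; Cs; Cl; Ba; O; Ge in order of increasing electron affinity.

Ba < Cs < Ge < O < S < Cl

O is in period 2, group 16; S is in period 3, group 16; Cl is in period 3, group 17; Ge is in period 4, group 14; Cs is in period 6, group 1; Ba is in period 6, group 2.
Adding an electron releases more energy for atoms nearer the top right (short of the noble gases).
These span different periods and groups, so the two trends combine.
Cs > Ba: this pair runs against the simple trend — see the exception note.
Ge > Cs: relative to Cs, both the across-period and down-group shifts push Ge's electron affinity up.
O > Ge: both effects reinforce here, so O is clearly the higher of the two.
S > O: this pair runs against the simple trend — see the exception note.
Cl > S: Cl lies to the right of S in period 3, so the across-period effect alone puts Cl higher.
Note the exception: Cs has a higher electron affinity than Ba, contrary to the simple trend — adding an electron to Ba (ns²) has to open a new, higher-energy np subshell, which is unfavourable.
Note the exception: S has a higher electron affinity than O, contrary to the simple trend — the compact 2p subshell of O repels the added electron more than S's larger 3p does.
Tabulated electron affinity (kJ/mol): O 141, S 200, Cl 349, Ge 119, Cs 46, Ba 14.
So from lowest to highest: Ba < Cs < Ge < O < S < Cl.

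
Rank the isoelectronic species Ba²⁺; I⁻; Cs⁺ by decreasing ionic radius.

All of these have 54 electrons, so size is governed by nuclear charge alone: the more protons, the stronger the pull on the same electron cloud, and the smaller the ion.
Nuclear charges: Ba²⁺ (Z=56), Cs⁺ (Z=55), I⁻ (Z=53).
Largest to smallest: I⁻ > Cs⁺ > Ba²⁺.

I⁻ > Cs⁺ > Ba²⁺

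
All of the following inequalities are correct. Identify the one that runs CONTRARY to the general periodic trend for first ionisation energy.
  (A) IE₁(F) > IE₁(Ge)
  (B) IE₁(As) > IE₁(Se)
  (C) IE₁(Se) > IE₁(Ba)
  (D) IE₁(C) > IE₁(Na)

The general trend: first ionisation energy increases across a period and decreases down a group.
(A) F (period 2, group 17) vs Ge (period 4, group 14): the stated order agrees with the simple trend.
(B) As (period 4, group 15) vs Se (period 4, group 16): the stated order contradicts the simple trend.
(C) Se (period 4, group 16) vs Ba (period 6, group 2): the stated order agrees with the simple trend.
(D) C (period 2, group 14) vs Na (period 3, group 1): the stated order agrees with the simple trend.
The exception is (B): Se (4p⁴) ionizes more easily than half-filled As (4p³).

(B)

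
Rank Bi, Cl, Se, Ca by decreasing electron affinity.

Cl is in period 3, group 17; Ca is in period 4, group 2; Se is in period 4, group 16; Bi is in period 6, group 15.
Atoms with high Z_eff and room in the valence shell (especially the halogens) have the most exothermic electron affinities.
Here both period and group differ, so the two effects have to be weighed against each other.
Bi > Ca: the two effects oppose for this pair; the across-period effect wins (91 vs 2 kJ/mol).
Se > Bi: relative to Bi, both the across-period and down-group shifts push Se's electron affinity up.
Cl > Se: both effects reinforce here, so Cl is clearly the higher of the two.
Approximate values (kJ/mol): Cl 349, Ca 2, Se 195, Bi 91.
So from highest to lowest: Cl > Se > Bi > Ca.

Cl > Se > Bi > Ca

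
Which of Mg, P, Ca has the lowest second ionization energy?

Ca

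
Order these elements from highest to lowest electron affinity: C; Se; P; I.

I > Se > C > P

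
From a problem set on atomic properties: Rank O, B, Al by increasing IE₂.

Al < B < O

The second ionization energy removes an electron from the +1 ion. For each element: O⁺ still has 5 valence electrons; B⁺ still has 2 valence electrons; Al⁺ still has 2 valence electrons.
All are still removing valence electrons, so compare the +1 ions as you would atoms: IE_2 generally rises across a period (higher Z_eff) and falls down a group (larger shell), subject to the usual subshell exceptions.
Valence configurations: O⁺ [He]2s²2p³, B⁺ [He]2s², Al⁺ [Ne]3s².
The numbers (kJ/mol): O 3388, B 2427, Al 1817.
Putting it together, IE_2: Al < B < O.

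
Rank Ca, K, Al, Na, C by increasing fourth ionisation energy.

After 3 electrons have been removed, what remains? Ca³⁺ is already 1 electron into the core; K³⁺ is already 2 electrons into the core; Al³⁺ is the bare [Ne] core; Na³⁺ is already 2 electrons into the core; C³⁺ still has 1 valence electron.
Usually core removal costs more than valence removal, but here the competition is close: a tightly held n=2 valence electron can cost more to remove than an n=3 core electron, so the actual values have to decide it.
The numbers (kJ/mol): Ca 6491, K 5877, Al 11577, Na 9543, C 6223.
Hence IE_4: K < C < Ca < Na < Al.

K, C, Ca, Na, Al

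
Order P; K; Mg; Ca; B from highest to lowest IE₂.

K > B > P > Mg > Ca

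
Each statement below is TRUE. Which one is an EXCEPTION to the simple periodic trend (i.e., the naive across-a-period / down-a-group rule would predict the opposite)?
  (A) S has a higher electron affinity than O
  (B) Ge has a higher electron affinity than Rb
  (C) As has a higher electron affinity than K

(A)

The general trend: electron affinity increases across a period and decreases down a group.
(A) S (period 3, group 16) vs O (period 2, group 16): the stated order contradicts the simple trend.
(B) Ge (period 4, group 14) vs Rb (period 5, group 1): the stated order agrees with the simple trend.
(C) As (period 4, group 15) vs K (period 4, group 1): the stated order agrees with the simple trend.
The exception is (A): the compact 2p subshell of O repels the added electron more than S's larger 3p does.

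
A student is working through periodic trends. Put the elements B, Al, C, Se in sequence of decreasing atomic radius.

B is in period 2, group 13; C is in period 2, group 14; Al is in period 3, group 13; Se is in period 4, group 16.
Radius decreases left→right (rising Z_eff, same n) and increases top→bottom (higher n).
Neither a single period nor a single group — weigh both effects.
B > C: B lies to the left of C in period 2, so the across-period effect alone puts B larger.
Se > B: the two effects oppose for this pair; the down-group effect wins (116 vs 85 pm).
Al > Se: the two effects oppose for this pair; the across-period effect wins (126 vs 116 pm).
For reference (pm): B 85, C 75, Al 126, Se 116.
So from largest to smallest: Al > Se > B > C.

Al, Se, B, C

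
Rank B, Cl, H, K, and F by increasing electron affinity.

B < K < H < F < Cl

H is in period 1, group 1; B is in period 2, group 13; F is in period 2, group 17; Cl is in period 3, group 17; K is in period 4, group 1.
Electron affinity generally becomes more exothermic across a period toward the halogens and less exothermic down a group.
Neither a single period nor a single group — weigh both effects.
K > B: this pair runs against the simple trend — see the exception note.
H > K: H sits above K in group 1, so the down-group effect alone puts H higher.
F > H: the two effects oppose for this pair; the across-period effect wins (328 vs 73 kJ/mol).
Cl > F: this pair runs against the simple trend — see the exception note.
Note the exception: K has a higher electron affinity than B, contrary to the simple trend — B's ns²np¹ configuration gives only a small electron affinity — the sparsely filled np subshell binds an added electron weakly.
Note the exception: Cl has a higher electron affinity than F, contrary to the simple trend — F's small 2p subshell makes the incoming electron feel strong e⁻–e⁻ repulsion, so Cl actually releases more energy on gaining an electron.
For reference (kJ/mol): H 73, B 27, F 328, Cl 349, K 48.
So from lowest to highest: B < K < H < F < Cl.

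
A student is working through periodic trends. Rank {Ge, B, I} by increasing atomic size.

B is in period 2, group 13; Ge is in period 4, group 14; I is in period 5, group 17.
Moving right in a period, electrons are added to the same shell under a stronger nuclear pull, so atoms get smaller; moving down, a new shell is opened and atoms get larger.
Here both period and group differ, so the two effects have to be weighed against each other.
Ge > B: the two effects oppose for this pair; the down-group effect wins (121 vs 85 pm).
I > Ge: period and group pull opposite ways; the down-group shift dominates (133 vs 121 pm).
For reference (pm): B 85, Ge 121, I 133.
So from smallest to largest: B < Ge < I.

B < Ge < I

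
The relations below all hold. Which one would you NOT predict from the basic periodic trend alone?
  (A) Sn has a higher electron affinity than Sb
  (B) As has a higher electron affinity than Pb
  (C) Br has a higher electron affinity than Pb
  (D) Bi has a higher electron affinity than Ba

The general trend: electron affinity increases across a period and decreases down a group.
(A) Sn (period 5, group 14) vs Sb (period 5, group 15): the stated order contradicts the simple trend.
(B) As (period 4, group 15) vs Pb (period 6, group 14): the stated order agrees with the simple trend.
(C) Br (period 4, group 17) vs Pb (period 6, group 14): the stated order agrees with the simple trend.
(D) Bi (period 6, group 15) vs Ba (period 6, group 2): the stated order agrees with the simple trend.
The exception is (A): adding an electron to Sb's half-filled 5p³ is unfavourable, so Sn has the more exothermic EA.

(A)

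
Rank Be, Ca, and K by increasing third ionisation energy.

After 2 electrons have been removed, what remains? Be²⁺ is the bare [He] core; Ca²⁺ is the bare [Ar] core; K²⁺ is already 1 electron into the core.
All of these are removing an electron from a noble-gas core or deeper; the smaller core (lower principal quantum number) is held far more tightly, and within a period the higher nuclear charge binds the same core more tightly.
Tabulated IE_3 (kJ/mol): Be 14849, Ca 4912, K 4420.
Putting it together, IE_3: K < Ca < Be.

K < Ca < Be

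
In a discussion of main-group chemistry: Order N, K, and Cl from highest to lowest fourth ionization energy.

N, K, Cl

IE_4 is the cost of taking one more electron from the +3 cation: N³⁺ still has 2 valence electrons; K³⁺ is already 2 electrons into the core; Cl³⁺ still has 4 valence electrons.
Usually core removal costs more than valence removal, but here the competition is close: a tightly held n=2 valence electron can cost more to remove than an n=3 core electron, so the actual values have to decide it.
Valence configurations: N³⁺ [He]2s², Cl³⁺ [Ne]3s²3p².
Tabulated IE_4 (kJ/mol): N 7475, K 5877, Cl 5159.
Putting it together, IE_4: Cl < K < N.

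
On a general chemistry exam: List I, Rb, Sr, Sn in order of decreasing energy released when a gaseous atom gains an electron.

I, Sn, Rb, Sr

Rb is in period 5, group 1; Sr is in period 5, group 2; Sn is in period 5, group 14; I is in period 5, group 17.
EA tends to increase across a period and decrease down a group, though the pattern is less regular than for IE or radius.
All lie in period 5; the across-period trend (electron affinity increases left to right) applies, with the exception below.
Note the exception: Rb has a higher electron affinity than Sr, contrary to the simple trend — adding an electron to Sr (ns²) has to open a new, higher-energy np subshell, which is unfavourable.
For reference (kJ/mol): Rb 47, Sr 5, Sn 107, I 295.
So from highest to lowest: I > Sn > Rb > Sr.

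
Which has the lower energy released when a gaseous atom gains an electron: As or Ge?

As

Electron affinity generally becomes more exothermic across a period toward the halogens and less exothermic down a group.
All lie in period 4; the across-period trend (electron affinity increases left to right) applies, with the exception below.
Note the exception: Ge has a higher electron affinity than As, contrary to the simple trend — adding an electron to As's half-filled 4p³ is unfavourable, so Ge (4p²) has the more exothermic EA.
For reference (kJ/mol): Ge 119, As 78.
So As has the lower energy released when a gaseous atom gains an electron (As < Ge).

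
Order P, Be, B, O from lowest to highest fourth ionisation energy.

IE_4 is the cost of taking one more electron from the +3 cation: P³⁺ still has 2 valence electrons; Be³⁺ is already 1 electron into the core; B³⁺ is the bare [He] core; O³⁺ still has 3 valence electrons.
Pulling an electron out of a noble-gas core costs far more than removing a remaining valence electron, so Be and B sit at the high end of IE_4.
Valence configurations: P³⁺ [Ne]3s², O³⁺ [He]2s²2p¹.
Tabulated IE_4 (kJ/mol): P 4964, Be 21007, B 25026, O 7469.
Putting it together, IE_4: P < O < Be < B.

P, O, Be, B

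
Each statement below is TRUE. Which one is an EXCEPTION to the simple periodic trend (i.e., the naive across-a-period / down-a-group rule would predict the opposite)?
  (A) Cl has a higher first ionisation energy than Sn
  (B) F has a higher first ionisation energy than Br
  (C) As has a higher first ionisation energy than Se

(C)

The general trend: first ionisation energy increases across a period and decreases down a group.
(A) Cl (period 3, group 17) vs Sn (period 5, group 14): the stated order agrees with the simple trend.
(B) F (period 2, group 17) vs Br (period 4, group 17): the stated order agrees with the simple trend.
(C) As (period 4, group 15) vs Se (period 4, group 16): the stated order contradicts the simple trend.
The exception is (C): Se (4p⁴) ionizes more easily than half-filled As (4p³).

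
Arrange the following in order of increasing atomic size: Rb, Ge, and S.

S < Ge < Rb

S is in period 3, group 16; Ge is in period 4, group 14; Rb is in period 5, group 1.
Moving right in a period, electrons are added to the same shell under a stronger nuclear pull, so atoms get smaller; moving down, a new shell is opened and atoms get larger.
These span different periods and groups, so the two trends combine.
Ge > S: both effects reinforce here, so Ge is clearly the larger of the two.
Rb > Ge: both effects reinforce here, so Rb is clearly the larger of the two.
For reference (pm): S 103, Ge 121, Rb 210.
So from smallest to largest: S < Ge < Rb.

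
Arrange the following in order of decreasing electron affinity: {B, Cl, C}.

Cl, C, B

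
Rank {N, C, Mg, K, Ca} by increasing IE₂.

IE_2 is the cost of taking one more electron from the +1 cation: N⁺ still has 4 valence electrons; C⁺ still has 3 valence electrons; Mg⁺ still has 1 valence electron; K⁺ is the bare [Ar] core; Ca⁺ still has 1 valence electron.
Core electrons are held far more tightly than valence electrons, so K tops the IE_2 order.
Valence configurations: N⁺ [He]2s²2p², C⁺ [He]2s²2p¹, Mg⁺ [Ne]3s¹, Ca⁺ [Ar]4s¹.
The numbers (kJ/mol): N 2856, C 2353, Mg 1451, K 3052, Ca 1145.
Overall IE_2 order: Ca < Mg < C < N < K.

Ca < Mg < C < N < K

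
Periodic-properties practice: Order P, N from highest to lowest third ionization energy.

IE_3 is the cost of taking one more electron from the +2 cation: P²⁺ still has 3 valence electrons; N²⁺ still has 3 valence electrons.
All are still removing valence electrons, so compare the +2 ions as you would atoms: IE_3 generally rises across a period (higher Z_eff) and falls down a group (larger shell), subject to the usual subshell exceptions.
Valence configurations: P²⁺ [Ne]3s²3p¹, N²⁺ [He]2s²2p¹.
Tabulated IE_3 (kJ/mol): P 2914, N 4578.
Putting it together, IE_3: P < N.

N, P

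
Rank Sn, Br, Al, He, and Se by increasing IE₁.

Al, Sn, Se, Br, He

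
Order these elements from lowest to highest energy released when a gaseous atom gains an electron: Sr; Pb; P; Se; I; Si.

Sr < Pb < P < Si < Se < I

EA tends to increase across a period and decrease down a group, though the pattern is less regular than for IE or radius.
Here both period and group differ, so the two effects have to be weighed against each other.
Pb > Sr: period and group pull opposite ways; the across-period shift dominates (35 vs 5 kJ/mol).
P > Pb: relative to Pb, both the across-period and down-group shifts push P's electron affinity up.
Si > P: this pair runs against the simple trend — see the exception note.
Se > Si: period and group pull opposite ways; the across-period shift dominates (195 vs 134 kJ/mol).
I > Se: period and group pull opposite ways; the across-period shift dominates (295 vs 195 kJ/mol).
Note the exception: Si has a higher electron affinity than P, contrary to the simple trend — adding an electron to P's half-filled 3p³ is unfavourable, so Si (3p²) has the more exothermic EA.
Approximate values (kJ/mol): Si 134, P 72, Se 195, Sr 5, I 295, Pb 35.
So from lowest to highest: Sr < Pb < P < Si < Se < I.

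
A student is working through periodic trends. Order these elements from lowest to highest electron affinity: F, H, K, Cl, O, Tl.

H is in period 1, group 1; O is in period 2, group 16; F is in period 2, group 17; Cl is in period 3, group 17; K is in period 4, group 1; Tl is in period 6, group 13.
Atoms with high Z_eff and room in the valence shell (especially the halogens) have the most exothermic electron affinities.
These span different periods and groups, so the two trends combine.
K > Tl: period and group pull opposite ways; the down-group shift dominates (48 vs 19 kJ/mol).
H > K: H sits above K in group 1, so the down-group effect alone puts H higher.
O > H: the two effects oppose for this pair; the across-period effect wins (141 vs 73 kJ/mol).
F > O: both are in period 2; the period trend gives F the larger value.
Cl > F: this pair runs against the simple trend — see the exception note.
Note the exception: Cl has a higher electron affinity than F, contrary to the simple trend — F's small 2p subshell makes the incoming electron feel strong e⁻–e⁻ repulsion, so Cl actually releases more energy on gaining an electron.
Tabulated electron affinity (kJ/mol): H 73, O 141, F 328, Cl 349, K 48, Tl 19.
So from lowest to highest: Tl < K < H < O < F < Cl.

Tl < K < H < O < F < Cl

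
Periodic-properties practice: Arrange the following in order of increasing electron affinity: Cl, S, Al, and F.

Al < S < F < Cl

EA tends to increase across a period and decrease down a group, though the pattern is less regular than for IE or radius.
These span different periods and groups, so the two trends combine.
S > Al: S lies to the right of Al in period 3, so the across-period effect alone puts S higher.
F > S: relative to S, both the across-period and down-group shifts push F's electron affinity up.
Cl > F: this pair runs against the simple trend — see the exception note.
Note the exception: Cl has a higher electron affinity than F, contrary to the simple trend — F's small 2p subshell makes the incoming electron feel strong e⁻–e⁻ repulsion, so Cl actually releases more energy on gaining an electron.
For reference (kJ/mol): F 328, Al 42, S 200, Cl 349.
So from lowest to highest: Al < S < F < Cl.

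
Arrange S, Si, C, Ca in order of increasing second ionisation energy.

IE_2 is the cost of taking one more electron from the +1 cation: S⁺ still has 5 valence electrons; Si⁺ still has 3 valence electrons; C⁺ still has 3 valence electrons; Ca⁺ still has 1 valence electron.
All are still removing valence electrons, so compare the +1 ions as you would atoms: IE_2 generally rises across a period (higher Z_eff) and falls down a group (larger shell), subject to the usual subshell exceptions.
Valence configurations: S⁺ [Ne]3s²3p³, Si⁺ [Ne]3s²3p¹, C⁺ [He]2s²2p¹, Ca⁺ [Ar]4s¹.
The numbers (kJ/mol): S 2252, Si 1577, C 2353, Ca 1145.
So the second ionization energies run Ca < Si < S < C.

Ca, Si, S, C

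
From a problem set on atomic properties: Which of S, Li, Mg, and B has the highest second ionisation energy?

After 1 electron has been removed, what remains? S⁺ still has 5 valence electrons; Li⁺ is the bare [He] core; Mg⁺ still has 1 valence electron; B⁺ still has 2 valence electrons.
Core electrons are held far more tightly than valence electrons, so Li tops the IE_2 order.
Valence configurations: S⁺ [Ne]3s²3p³, Mg⁺ [Ne]3s¹, B⁺ [He]2s².
Tabulated IE_2 (kJ/mol): S 2252, Li 7298, Mg 1451, B 2427.
Overall IE_2 order: Mg < S < B < Li.

Li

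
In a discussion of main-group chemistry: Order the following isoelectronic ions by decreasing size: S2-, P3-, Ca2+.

P3- > S2- > Ca2+

All of these have 18 electrons, so size is governed by nuclear charge alone: the more protons, the stronger the pull on the same electron cloud, and the smaller the ion.
Nuclear charges: Ca2+ (Z=20), S2- (Z=16), P3- (Z=15).
Largest to smallest: P3- > S2- > Ca2+.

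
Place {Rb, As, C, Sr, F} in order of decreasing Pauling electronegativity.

EN rises left→right (higher Z_eff, smaller atoms) and falls top→bottom (larger, more shielded atoms).
Neither a single period nor a single group — weigh both effects.
Sr > Rb: both are in period 5; the period trend gives Sr the larger value.
As > Sr: relative to Sr, both the across-period and down-group shifts push As's electronegativity up.
C > As: the two effects oppose for this pair; the down-group effect wins (2.55 vs 2.18).
F > C: both are in period 2; the period trend gives F the larger value.
For reference (Pauling): C 2.55, F 3.98, As 2.18, Rb 0.82, Sr 0.95.
So from highest to lowest: F > C > As > Sr > Rb.

F > C > As > Sr > Rb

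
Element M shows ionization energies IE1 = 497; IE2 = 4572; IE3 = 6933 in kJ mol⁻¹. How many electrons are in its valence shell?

1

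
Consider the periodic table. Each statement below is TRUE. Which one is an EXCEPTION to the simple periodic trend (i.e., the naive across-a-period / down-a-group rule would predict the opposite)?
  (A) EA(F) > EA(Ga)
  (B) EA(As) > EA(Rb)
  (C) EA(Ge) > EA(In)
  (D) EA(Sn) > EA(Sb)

The general trend: electron affinity increases across a period and decreases down a group.
(A) F (period 2, group 17) vs Ga (period 4, group 13): the stated order agrees with the simple trend.
(B) As (period 4, group 15) vs Rb (period 5, group 1): the stated order agrees with the simple trend.
(C) Ge (period 4, group 14) vs In (period 5, group 13): the stated order agrees with the simple trend.
(D) Sn (period 5, group 14) vs Sb (period 5, group 15): the stated order contradicts the simple trend.
The exception is (D): adding an electron to Sb's half-filled 5p³ is unfavourable, so Sn has the more exothermic EA.

(D)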